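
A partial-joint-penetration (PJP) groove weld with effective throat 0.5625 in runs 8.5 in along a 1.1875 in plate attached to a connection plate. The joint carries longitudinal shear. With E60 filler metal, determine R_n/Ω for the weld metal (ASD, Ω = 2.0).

E60XX → F_EXX = 60 ksi.
Effective throat (given) t_e = 0.5625 in.
A_we = 0.5625 × 8.5 = 4.781 in².
F_nw = 0.6 F_EXX = 36 ksi.
R_n/Ω = (36 × 4.781) / 2.0 = 86.06 kip.

R_n/Ω ≈ 86.1 kip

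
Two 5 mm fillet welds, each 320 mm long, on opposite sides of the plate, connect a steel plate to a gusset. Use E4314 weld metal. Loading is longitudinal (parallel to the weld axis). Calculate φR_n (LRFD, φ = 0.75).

φR_n ≈ 438 kN

E43XX → F_EXX = 430 MPa.
Effective throat t_e = 0.707 × 5 = 3.535 mm.
Total length L = 640 mm; A_we = 3.535 × 640 = 2262 mm².
F_nw = 0.6 F_EXX = 0.6 × 430 = 258 MPa.
φR_n = 0.75 × 258 × 2262 × 10⁻³ = 437.8 kN.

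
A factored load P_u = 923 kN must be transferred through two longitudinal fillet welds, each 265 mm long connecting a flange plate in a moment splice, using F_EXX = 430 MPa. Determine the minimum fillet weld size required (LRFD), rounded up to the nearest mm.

w = 13 mm

Total weld length L = 530 mm.
Required throat t_e = P_u / (φ × 0.6 F_EXX × L) = 923 / (0.75 × 0.6 × 430 × 530 × 10⁻³) = 9 mm.
Required leg w = t_e / 0.707 = 12.73 mm → use 13 mm.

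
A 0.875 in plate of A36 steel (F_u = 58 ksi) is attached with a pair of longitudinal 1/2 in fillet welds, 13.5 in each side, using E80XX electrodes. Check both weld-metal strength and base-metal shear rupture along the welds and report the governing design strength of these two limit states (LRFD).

φR_n ≈ 344 kip (weld metal governs)

E80XX → F_EXX = 80 ksi.
t_e = 0.707 × 0.5 = 0.3535 in; L = 27 in.
Weld metal: φR_n = 0.75 × 0.6 × 80 × 0.3535 × 27 = 343.6 kip.
Base metal (shear rupture): φR_n = 0.75 × 0.6 × 58 × 0.875 × 27 = 616.6 kip.
Governing: weld metal.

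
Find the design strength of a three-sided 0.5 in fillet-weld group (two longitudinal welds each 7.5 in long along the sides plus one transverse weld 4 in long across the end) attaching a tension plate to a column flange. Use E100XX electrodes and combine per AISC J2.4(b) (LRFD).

φR_n ≈ 302 kips

E100XX → F_EXX = 100 ksi.
t_e = 0.707 × 0.5 = 0.3535 in.
R_nwl = 0.6 × 100 × 0.3535 × 15 = 318.1 kips (longitudinal, 2 welds).
R_nwt = 0.6 × 100 × 0.3535 × 4 = 84.84 kips (transverse, base value).
(i) R_nwl + R_nwt = 403 kips; (ii) 0.85 R_nwl + 1.5 R_nwt = 397.7 kips.
R_n = max = 403 kips [governs: (i)]; φR_n = 302.2 kips.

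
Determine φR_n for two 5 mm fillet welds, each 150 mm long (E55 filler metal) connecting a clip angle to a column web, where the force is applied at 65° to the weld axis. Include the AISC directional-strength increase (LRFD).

E55XX → F_EXX = 550 MPa.
t_e = 0.707 × 5 = 3.535 mm; A_we = 3.535 × 300 = 1060 mm².
Directional factor: 1.0 + 0.5 sin^1.5(65°) = 1.431.
F_nw = 0.6 × 550 × 1.431 = 472.4 MPa.
φR_n = 0.75 × 472.4 × 1060 × 10⁻³ = 375.7 kN.

φR_n ≈ 376 kN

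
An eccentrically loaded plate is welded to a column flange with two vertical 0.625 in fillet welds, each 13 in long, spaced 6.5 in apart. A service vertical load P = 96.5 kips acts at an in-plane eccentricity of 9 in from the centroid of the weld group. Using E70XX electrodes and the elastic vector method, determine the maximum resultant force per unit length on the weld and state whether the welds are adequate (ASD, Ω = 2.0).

f_max ≈ 12 kip/in; NOT adequate

E70XX → F_EXX = 70 ksi.
Total weld length L_w = 26 in. Treat welds as unit-width lines.
Polar moment about centroid: J = 2[d³/12 + d(b/2)²] = 2[13³/12 + 13×3.25²] = 640.8 in³.
Direct shear f_v = P/L_w = 96.5 / 26 = 3.712 kip/in (vertical).
Torsion M = P·e = 96.5 × 9 = 868.5 kip·in.
Critical point at (x, y) = (3.25, 6.5) from centroid. f_tx = M·y/J = 8.81 kip/in; f_ty = M·x/J = 4.405 kip/in.
Resultant f_max = √[f_tx² + (f_v + f_ty)²] = √[8.81² + (3.712 + 4.405)²] = 11.98 kip/in.
Capacity per unit length: r_n/Ω = (1/2.0) × 0.6 × 70 × (0.707 × 0.625) = 9.279 kip/in.
11.98 > 9.279 → NOT adequate.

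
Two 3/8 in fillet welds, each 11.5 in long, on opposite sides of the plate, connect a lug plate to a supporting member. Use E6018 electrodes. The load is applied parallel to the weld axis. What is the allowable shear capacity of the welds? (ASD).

E60XX → F_EXX = 60 ksi.
Effective throat t_e = 0.707 × 0.375 = 0.2651 in.
Total length L = 23 in; A_we = 0.2651 × 23 = 6.098 in².
F_nw = 0.6 F_EXX = 0.6 × 60 = 36 ksi.
R_n = 36 × 6.098 = 219.5 kip; R_n/Ω = 219.5/2.0 = 109.8 kip.

R_n/Ω ≈ 110 kip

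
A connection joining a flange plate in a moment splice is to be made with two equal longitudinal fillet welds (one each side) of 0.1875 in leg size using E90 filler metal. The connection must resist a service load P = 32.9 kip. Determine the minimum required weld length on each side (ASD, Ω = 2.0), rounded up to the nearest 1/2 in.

E90XX → F_EXX = 90 ksi.
Throat t_e = 0.707 × 0.1875 = 0.1326 in.
r_n/Ω = (0.6 × 90 × 0.1326) / 2.0 = 3.579 kip/in.
L_req = P / (r_n/Ω) = 32.9 / 3.579 = 9.192 in total.
Per side: 9.192 / 2 = 4.596 in.
Round up → use L = 5 in on each side.

L = 5 in on each side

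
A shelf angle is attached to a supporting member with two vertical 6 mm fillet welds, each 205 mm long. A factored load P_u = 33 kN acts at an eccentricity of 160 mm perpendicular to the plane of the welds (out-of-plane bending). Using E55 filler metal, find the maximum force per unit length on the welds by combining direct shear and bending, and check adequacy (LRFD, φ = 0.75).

E55XX → F_EXX = 550 MPa.
L_w = 2 × 205 = 410 mm; section modulus (unit throat) S = 2 × L²/6 = 14010 mm².
Direct shear f_v = P/L_w = 33×10³/410 = 80.49 N/mm.
Moment M = P × e = 33×10³ × 160 = 5280000 N·mm; bending f_b = M/S = 376.9 N/mm.
f_max = √(f_v² + f_b²) = √(80.49² + 376.9²) = 385.4 N/mm.
φr_n = 0.75 × 0.6 × 550 × (0.707 × 6) = 1050 N/mm → adequate.

f_max ≈ 385 N/mm; adequate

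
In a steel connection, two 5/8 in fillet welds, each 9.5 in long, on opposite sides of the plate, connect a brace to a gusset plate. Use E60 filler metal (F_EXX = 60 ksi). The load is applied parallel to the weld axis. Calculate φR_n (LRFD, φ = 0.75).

φR_n ≈ 227 kips

Effective throat t_e = 0.707 × 0.625 = 0.4419 in.
Total length L = 19 in; A_we = 0.4419 × 19 = 8.396 in².
F_nw = 0.6 F_EXX = 0.6 × 60 = 36 ksi.
φR_n = 0.75 × 36 × 8.396 = 226.7 kips.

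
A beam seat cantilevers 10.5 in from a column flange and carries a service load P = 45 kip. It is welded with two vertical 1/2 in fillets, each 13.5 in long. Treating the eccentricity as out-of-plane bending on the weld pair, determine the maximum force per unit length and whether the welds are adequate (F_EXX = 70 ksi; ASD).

L_w = 2 × 13.5 = 27 in; section modulus (unit throat) S = 2 × L²/6 = 60.75 in².
Direct shear f_v = P/L_w = 45/27 = 1.667 kip/in.
Moment M = P × e = 45 × 10.5 = 472.5 kip·in; bending f_b = M/S = 7.778 kip/in.
f_max = √(f_v² + f_b²) = √(1.667² + 7.778²) = 7.954 kip/in.
r_n/Ω = (1/2.0) × 0.6 × 70 × (0.707 × 0.5) = 7.423 kip/in → NOT adequate.

f_max ≈ 7.95 kip/in; NOT adequate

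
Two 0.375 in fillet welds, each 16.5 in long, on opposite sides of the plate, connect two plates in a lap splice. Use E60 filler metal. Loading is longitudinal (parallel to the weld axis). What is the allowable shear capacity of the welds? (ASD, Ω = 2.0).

E60XX → F_EXX = 60 ksi.
Effective throat t_e = 0.707 × 0.375 = 0.2651 in.
Total length L = 33 in; A_we = 0.2651 × 33 = 8.749 in².
F_nw = 0.6 F_EXX = 0.6 × 60 = 36 ksi.
R_n = 36 × 8.749 = 315 kip; R_n/Ω = 315/2.0 = 157.5 kip.

R_n/Ω ≈ 157 kip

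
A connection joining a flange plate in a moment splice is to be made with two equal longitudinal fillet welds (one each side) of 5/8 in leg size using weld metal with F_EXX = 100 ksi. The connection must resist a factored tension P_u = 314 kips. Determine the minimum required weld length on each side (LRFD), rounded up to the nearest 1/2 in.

L = 8 in on each side

Throat t_e = 0.707 × 0.625 = 0.4419 in.
φr_n = 0.75 × 0.6 × 100 × 0.4419 = 19.88 kips/in.
L_req = P_u / φr_n = 314 / 19.88 = 15.79 in total.
Per side: 15.79 / 2 = 7.896 in.
Round up → use L = 8 in on each side.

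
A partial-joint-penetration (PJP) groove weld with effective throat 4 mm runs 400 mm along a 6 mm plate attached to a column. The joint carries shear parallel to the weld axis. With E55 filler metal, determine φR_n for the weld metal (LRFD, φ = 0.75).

φR_n ≈ 396 kN

E55XX → F_EXX = 550 MPa.
Effective throat (given) t_e = 4 mm.
A_we = 4 × 400 = 1600 mm².
F_nw = 0.6 F_EXX = 330 MPa.
φR_n = 0.75 × 330 × 1600 × 10⁻³ = 396 kN.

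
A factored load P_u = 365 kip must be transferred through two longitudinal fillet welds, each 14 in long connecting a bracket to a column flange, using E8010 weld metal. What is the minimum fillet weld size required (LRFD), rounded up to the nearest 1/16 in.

w = 9/16 in

E80XX → F_EXX = 80 ksi.
Total weld length L = 28 in.
Required throat t_e = P_u / (φ × 0.6 F_EXX × L) = 365 / (0.75 × 0.6 × 80 × 28) = 0.3621 in.
Required leg w = t_e / 0.707 = 0.5122 in → use 9/16 in.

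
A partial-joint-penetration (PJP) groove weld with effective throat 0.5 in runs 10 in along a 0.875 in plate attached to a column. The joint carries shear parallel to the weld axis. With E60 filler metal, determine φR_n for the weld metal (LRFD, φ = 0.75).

E60XX → F_EXX = 60 ksi.
Effective throat (given) t_e = 0.5 in.
A_we = 0.5 × 10 = 5 in².
F_nw = 0.6 F_EXX = 36 ksi.
φR_n = 0.75 × 36 × 5 = 135 kips.

φR_n ≈ 135 kips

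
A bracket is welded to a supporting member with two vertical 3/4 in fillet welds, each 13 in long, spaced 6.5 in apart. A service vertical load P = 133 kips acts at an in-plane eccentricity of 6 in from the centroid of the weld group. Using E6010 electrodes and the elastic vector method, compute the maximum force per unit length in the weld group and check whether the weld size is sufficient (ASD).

f_max ≈ 12.2 kip/in; NOT adequate

E60XX → F_EXX = 60 ksi.
Total weld length L_w = 26 in. Treat welds as unit-width lines.
Polar moment about centroid: J = 2[d³/12 + d(b/2)²] = 2[13³/12 + 13×3.25²] = 640.8 in³.
Direct shear f_v = P/L_w = 133 / 26 = 5.115 kip/in (vertical).
Torsion M = P·e = 133 × 6 = 798 kip·in.
Critical point at (x, y) = (3.25, 6.5) from centroid. f_tx = M·y/J = 8.095 kip/in; f_ty = M·x/J = 4.047 kip/in.
Resultant f_max = √[f_tx² + (f_v + f_ty)²] = √[8.095² + (5.115 + 4.047)²] = 12.23 kip/in.
Capacity per unit length: r_n/Ω = (1/2.0) × 0.6 × 60 × (0.707 × 0.75) = 9.544 kip/in.
12.23 > 9.544 → NOT adequate.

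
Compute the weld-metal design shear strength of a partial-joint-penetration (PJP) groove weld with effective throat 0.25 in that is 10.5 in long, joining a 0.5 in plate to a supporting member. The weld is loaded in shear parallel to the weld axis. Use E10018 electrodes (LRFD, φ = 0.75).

φR_n ≈ 118 kip

E100XX → F_EXX = 100 ksi.
Effective throat (given) t_e = 0.25 in.
A_we = 0.25 × 10.5 = 2.625 in².
F_nw = 0.6 F_EXX = 60 ksi.
φR_n = 0.75 × 60 × 2.625 = 118.1 kip.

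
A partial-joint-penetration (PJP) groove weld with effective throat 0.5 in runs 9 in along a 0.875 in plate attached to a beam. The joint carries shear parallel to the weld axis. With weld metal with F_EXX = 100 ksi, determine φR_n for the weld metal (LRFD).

Effective throat (given) t_e = 0.5 in.
A_we = 0.5 × 9 = 4.5 in².
F_nw = 0.6 F_EXX = 60 ksi.
φR_n = 0.75 × 60 × 4.5 = 202.5 kip.

φR_n ≈ 202 kip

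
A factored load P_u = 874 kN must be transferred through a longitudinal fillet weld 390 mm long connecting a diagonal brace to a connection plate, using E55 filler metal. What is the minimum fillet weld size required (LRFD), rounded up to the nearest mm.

w = 13 mm

E55XX → F_EXX = 550 MPa.
Total weld length L = 390 mm.
Required throat t_e = P_u / (φ × 0.6 F_EXX × L) = 874 / (0.75 × 0.6 × 550 × 390 × 10⁻³) = 9.055 mm.
Required leg w = t_e / 0.707 = 12.81 mm → use 13 mm.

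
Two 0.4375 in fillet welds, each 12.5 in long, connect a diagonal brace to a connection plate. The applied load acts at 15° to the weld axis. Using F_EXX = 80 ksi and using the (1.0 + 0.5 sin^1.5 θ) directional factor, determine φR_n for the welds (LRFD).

t_e = 0.707 × 0.4375 = 0.3093 in; A_we = 0.3093 × 25 = 7.733 in².
Directional factor: 1.0 + 0.5 sin^1.5(15°) = 1.066.
F_nw = 0.6 × 80 × 1.066 = 51.16 ksi.
φR_n = 0.75 × 51.16 × 7.733 = 296.7 kip.

φR_n ≈ 297 kip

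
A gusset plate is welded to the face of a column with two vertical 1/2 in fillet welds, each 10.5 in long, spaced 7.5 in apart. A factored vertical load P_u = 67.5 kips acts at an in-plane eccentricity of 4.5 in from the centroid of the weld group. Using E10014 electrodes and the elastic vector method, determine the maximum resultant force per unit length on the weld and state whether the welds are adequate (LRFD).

f_max ≈ 6.44 kip/in; adequate

E100XX → F_EXX = 100 ksi.
Total weld length L_w = 21 in. Treat welds as unit-width lines.
Polar moment about centroid: J = 2[d³/12 + d(b/2)²] = 2[10.5³/12 + 10.5×3.75²] = 488.2 in³.
Direct shear f_v = P/L_w = 67.5 / 21 = 3.214 kip/in (vertical).
Torsion M = P·e = 67.5 × 4.5 = 303.75 kip·in.
Critical point at (x, y) = (3.75, 5.25) from centroid. f_tx = M·y/J = 3.266 kip/in; f_ty = M·x/J = 2.333 kip/in.
Resultant f_max = √[f_tx² + (f_v + f_ty)²] = √[3.266² + (3.214 + 2.333)²] = 6.437 kip/in.
Capacity per unit length: φr_n = 0.75 × 0.6 × 100 × (0.707 × 0.5) = 15.91 kip/in.
6.437 ≤ 15.91 → adequate.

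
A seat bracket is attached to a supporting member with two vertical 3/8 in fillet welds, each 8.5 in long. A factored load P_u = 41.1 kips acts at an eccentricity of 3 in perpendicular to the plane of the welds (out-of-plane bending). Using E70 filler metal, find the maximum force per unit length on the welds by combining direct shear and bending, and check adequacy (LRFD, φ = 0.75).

E70XX → F_EXX = 70 ksi.
L_w = 2 × 8.5 = 17 in; section modulus (unit throat) S = 2 × L²/6 = 24.08 in².
Direct shear f_v = P/L_w = 41.1/17 = 2.418 kip/in.
Moment M = P × e = 41.1 × 3 = 123.3 kip·in; bending f_b = M/S = 5.12 kip/in.
f_max = √(f_v² + f_b²) = √(2.418² + 5.12²) = 5.662 kip/in.
φr_n = 0.75 × 0.6 × 70 × (0.707 × 0.375) = 8.351 kip/in → adequate.

f_max ≈ 5.66 kip/in; adequate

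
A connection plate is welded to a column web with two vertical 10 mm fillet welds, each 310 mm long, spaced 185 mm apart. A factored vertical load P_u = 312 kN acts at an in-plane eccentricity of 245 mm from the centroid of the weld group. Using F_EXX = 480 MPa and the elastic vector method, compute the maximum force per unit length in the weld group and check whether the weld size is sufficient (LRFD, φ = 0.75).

Total weld length L_w = 620 mm. Treat welds as unit-width lines.
Polar moment about centroid: J = 2[d³/12 + d(b/2)²] = 2[310³/12 + 310×92.5²] = 10270000 mm³.
Direct shear f_v = P/L_w = 312×10³ / 620 = 503.2 N/mm (vertical).
Torsion M = P·e = 312×10³ × 245 = 76440000 N·mm.
Critical point at (x, y) = (92.5, 155) from centroid. f_tx = M·y/J = 1154 N/mm; f_ty = M·x/J = 688.5 N/mm.
Resultant f_max = √[f_tx² + (f_v + f_ty)²] = √[1154² + (503.2 + 688.5)²] = 1659 N/mm.
Capacity per unit length: φr_n = 0.75 × 0.6 × 480 × (0.707 × 10) = 1527 N/mm.
1659 > 1527 → NOT adequate.

f_max ≈ 1660 N/mm; NOT adequate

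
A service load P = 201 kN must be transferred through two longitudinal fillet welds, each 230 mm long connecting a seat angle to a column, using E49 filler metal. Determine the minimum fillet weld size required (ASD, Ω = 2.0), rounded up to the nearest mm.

E49XX → F_EXX = 490 MPa.
Total weld length L = 460 mm.
Required throat t_e = P × Ω / (0.6 F_EXX × L) = 201 × 2.0 / (0.6 × 490 × 460 × 10⁻³) = 2.972 mm.
Required leg w = t_e / 0.707 = 4.204 mm → use 5 mm.

w = 5 mm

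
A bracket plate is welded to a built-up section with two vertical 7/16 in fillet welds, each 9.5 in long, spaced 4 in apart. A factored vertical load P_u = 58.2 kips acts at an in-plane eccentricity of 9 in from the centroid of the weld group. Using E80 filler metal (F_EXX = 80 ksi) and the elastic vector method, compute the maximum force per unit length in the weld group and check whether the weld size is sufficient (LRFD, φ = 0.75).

Total weld length L_w = 19 in. Treat welds as unit-width lines.
Polar moment about centroid: J = 2[d³/12 + d(b/2)²] = 2[9.5³/12 + 9.5×2²] = 218.9 in³.
Direct shear f_v = P/L_w = 58.2 / 19 = 3.063 kip/in (vertical).
Torsion M = P·e = 58.2 × 9 = 523.8 kip·in.
Critical point at (x, y) = (2, 4.75) from centroid. f_tx = M·y/J = 11.37 kip/in; f_ty = M·x/J = 4.786 kip/in.
Resultant f_max = √[f_tx² + (f_v + f_ty)²] = √[11.37² + (3.063 + 4.786)²] = 13.81 kip/in.
Capacity per unit length: φr_n = 0.75 × 0.6 × 80 × (0.707 × 0.4375) = 11.14 kip/in.
13.81 > 11.14 → NOT adequate.

f_max ≈ 13.8 kip/in; NOT adequate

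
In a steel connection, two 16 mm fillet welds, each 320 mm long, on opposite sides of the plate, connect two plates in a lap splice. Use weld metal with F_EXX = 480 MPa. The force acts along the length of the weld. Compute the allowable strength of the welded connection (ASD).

R_n/Ω ≈ 1040 kN

Effective throat t_e = 0.707 × 16 = 11.31 mm.
Total length L = 640 mm; A_we = 11.31 × 640 = 7240 mm².
F_nw = 0.6 F_EXX = 0.6 × 480 = 288 MPa.
R_n = 288 × 7240 × 10⁻³ = 2085 kN; R_n/Ω = 2085/2.0 = 1043 kN.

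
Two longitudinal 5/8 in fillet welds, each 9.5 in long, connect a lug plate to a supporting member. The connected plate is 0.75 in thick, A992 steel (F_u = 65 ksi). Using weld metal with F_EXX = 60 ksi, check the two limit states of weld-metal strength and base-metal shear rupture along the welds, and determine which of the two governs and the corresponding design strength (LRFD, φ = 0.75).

t_e = 0.707 × 0.625 = 0.4419 in; L = 19 in.
Weld metal: φR_n = 0.75 × 0.6 × 60 × 0.4419 × 19 = 226.7 kip.
Base metal (shear rupture): φR_n = 0.75 × 0.6 × 65 × 0.75 × 19 = 416.8 kip.
Governing: weld metal.

φR_n ≈ 227 kip (weld metal governs)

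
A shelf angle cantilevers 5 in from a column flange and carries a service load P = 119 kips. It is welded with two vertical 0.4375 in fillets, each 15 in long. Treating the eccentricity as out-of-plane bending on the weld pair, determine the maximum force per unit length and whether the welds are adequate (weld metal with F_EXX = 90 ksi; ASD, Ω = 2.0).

f_max ≈ 8.87 kip/in; NOT adequate

L_w = 2 × 15 = 30 in; section modulus (unit throat) S = 2 × L²/6 = 75 in².
Direct shear f_v = P/L_w = 119/30 = 3.967 kip/in.
Moment M = P × e = 119 × 5 = 595 kip·in; bending f_b = M/S = 7.933 kip/in.
f_max = √(f_v² + f_b²) = √(3.967² + 7.933²) = 8.87 kip/in.
r_n/Ω = (1/2.0) × 0.6 × 90 × (0.707 × 0.4375) = 8.351 kip/in → NOT adequate.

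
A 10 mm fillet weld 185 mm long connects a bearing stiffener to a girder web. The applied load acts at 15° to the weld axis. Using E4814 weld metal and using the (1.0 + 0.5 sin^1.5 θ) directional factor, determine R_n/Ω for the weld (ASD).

E48XX → F_EXX = 480 MPa.
t_e = 0.707 × 10 = 7.07 mm; A_we = 7.07 × 185 = 1308 mm².
Directional factor: 1.0 + 0.5 sin^1.5(15°) = 1.066.
F_nw = 0.6 × 480 × 1.066 = 307 MPa.
R_n/Ω = (307 × 1308) / 2.0 × 10⁻³ = 200.7 kN.

R_n/Ω ≈ 201 kN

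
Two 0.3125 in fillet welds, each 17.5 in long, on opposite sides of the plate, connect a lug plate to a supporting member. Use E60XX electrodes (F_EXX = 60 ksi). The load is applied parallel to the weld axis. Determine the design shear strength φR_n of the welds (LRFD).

φR_n ≈ 209 kips

Effective throat t_e = 0.707 × 0.3125 = 0.2209 in.
Total length L = 35 in; A_we = 0.2209 × 35 = 7.733 in².
F_nw = 0.6 F_EXX = 0.6 × 60 = 36 ksi.
φR_n = 0.75 × 36 × 7.733 = 208.8 kips.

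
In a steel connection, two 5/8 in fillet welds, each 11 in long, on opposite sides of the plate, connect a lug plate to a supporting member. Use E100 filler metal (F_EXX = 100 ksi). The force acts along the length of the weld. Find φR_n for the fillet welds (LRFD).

Effective throat t_e = 0.707 × 0.625 = 0.4419 in.
Total length L = 22 in; A_we = 0.4419 × 22 = 9.721 in².
F_nw = 0.6 F_EXX = 0.6 × 100 = 60 ksi.
φR_n = 0.75 × 60 × 9.721 = 437.5 kips.

φR_n ≈ 437 kips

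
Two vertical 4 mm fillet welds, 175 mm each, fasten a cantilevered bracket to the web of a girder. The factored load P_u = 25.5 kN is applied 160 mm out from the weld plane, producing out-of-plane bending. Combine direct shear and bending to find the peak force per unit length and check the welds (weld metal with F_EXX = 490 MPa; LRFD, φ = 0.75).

L_w = 2 × 175 = 350 mm; section modulus (unit throat) S = 2 × L²/6 = 10210 mm².
Direct shear f_v = P/L_w = 25.5×10³/350 = 72.86 N/mm.
Moment M = P × e = 25.5×10³ × 160 = 4080000 N·mm; bending f_b = M/S = 399.7 N/mm.
f_max = √(f_v² + f_b²) = √(72.86² + 399.7²) = 406.3 N/mm.
φr_n = 0.75 × 0.6 × 490 × (0.707 × 4) = 623.6 N/mm → adequate.

f_max ≈ 406 N/mm; adequate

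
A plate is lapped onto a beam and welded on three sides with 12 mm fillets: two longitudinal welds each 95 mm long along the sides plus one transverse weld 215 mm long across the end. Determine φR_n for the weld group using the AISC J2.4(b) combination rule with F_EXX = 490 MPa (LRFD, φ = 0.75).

φR_n ≈ 905 kN

t_e = 0.707 × 12 = 8.484 mm.
R_nwl = 0.6 × 490 × 8.484 × 190 × 10⁻³ = 473.9 kN (longitudinal, 2 welds).
R_nwt = 0.6 × 490 × 8.484 × 215 × 10⁻³ = 536.3 kN (transverse, base value).
(i) R_nwl + R_nwt = 1010 kN; (ii) 0.85 R_nwl + 1.5 R_nwt = 1207 kN.
R_n = max = 1207 kN [governs: (ii)]; φR_n = 905.4 kN.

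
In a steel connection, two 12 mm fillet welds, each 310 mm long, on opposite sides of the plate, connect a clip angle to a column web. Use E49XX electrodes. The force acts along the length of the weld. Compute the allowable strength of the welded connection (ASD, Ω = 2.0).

R_n/Ω ≈ 773 kN

E49XX → F_EXX = 490 MPa.
Effective throat t_e = 0.707 × 12 = 8.484 mm.
Total length L = 620 mm; A_we = 8.484 × 620 = 5260 mm².
F_nw = 0.6 F_EXX = 0.6 × 490 = 294 MPa.
R_n = 294 × 5260 × 10⁻³ = 1546 kN; R_n/Ω = 1546/2.0 = 773.2 kN.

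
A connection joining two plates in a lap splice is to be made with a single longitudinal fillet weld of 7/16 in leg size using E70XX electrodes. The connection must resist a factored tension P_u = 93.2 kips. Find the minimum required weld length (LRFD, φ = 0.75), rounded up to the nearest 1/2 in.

L = 10 in

E70XX → F_EXX = 70 ksi.
Throat t_e = 0.707 × 0.4375 = 0.3093 in.
φr_n = 0.75 × 0.6 × 70 × 0.3093 = 9.743 kips/in.
L_req = P_u / φr_n = 93.2 / 9.743 = 9.566 in total.
Round up → use L = 10 in.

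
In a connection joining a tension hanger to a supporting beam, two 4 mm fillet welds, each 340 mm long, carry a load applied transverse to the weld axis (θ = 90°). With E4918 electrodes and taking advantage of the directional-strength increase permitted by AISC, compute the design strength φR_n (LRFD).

φR_n ≈ 636 kN

E49XX → F_EXX = 490 MPa.
t_e = 0.707 × 4 = 2.828 mm; A_we = 2.828 × 680 = 1923 mm².
Directional factor: 1.0 + 0.5 sin^1.5(90°) = 1.5.
F_nw = 0.6 × 490 × 1.5 = 441 MPa.
φR_n = 0.75 × 441 × 1923 × 10⁻³ = 636 kN.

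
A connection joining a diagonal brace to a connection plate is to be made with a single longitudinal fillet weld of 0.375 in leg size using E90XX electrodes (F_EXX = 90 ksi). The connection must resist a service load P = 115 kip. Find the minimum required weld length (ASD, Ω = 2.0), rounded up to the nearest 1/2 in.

Throat t_e = 0.707 × 0.375 = 0.2651 in.
r_n/Ω = (0.6 × 90 × 0.2651) / 2.0 = 7.158 kip/in.
L_req = P / (r_n/Ω) = 115 / 7.158 = 16.07 in total.
Round up → use L = 16.5 in.

L = 16.5 in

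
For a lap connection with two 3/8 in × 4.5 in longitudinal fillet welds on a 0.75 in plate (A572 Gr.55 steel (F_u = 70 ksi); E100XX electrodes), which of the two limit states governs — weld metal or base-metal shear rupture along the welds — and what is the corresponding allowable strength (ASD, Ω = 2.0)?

R_n/Ω ≈ 71.6 kip (weld metal governs)

E100XX → F_EXX = 100 ksi.
t_e = 0.707 × 0.375 = 0.2651 in; L = 9 in.
Weld metal: R_n/Ω = (1/2.0) × 0.6 × 100 × 0.2651 × 9 = 71.58 kip.
Base metal (shear rupture): R_n/Ω = (1/2.0) × 0.6 × 70 × 0.75 × 9 = 141.8 kip.
Governing: weld metal.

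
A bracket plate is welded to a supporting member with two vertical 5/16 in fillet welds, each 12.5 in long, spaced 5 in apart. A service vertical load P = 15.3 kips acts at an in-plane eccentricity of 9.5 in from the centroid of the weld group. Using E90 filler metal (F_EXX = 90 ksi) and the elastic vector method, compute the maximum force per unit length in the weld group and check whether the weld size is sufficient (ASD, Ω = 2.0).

Total weld length L_w = 25 in. Treat welds as unit-width lines.
Polar moment about centroid: J = 2[d³/12 + d(b/2)²] = 2[12.5³/12 + 12.5×2.5²] = 481.8 in³.
Direct shear f_v = P/L_w = 15.3 / 25 = 0.612 kip/in (vertical).
Torsion M = P·e = 15.3 × 9.5 = 145.35 kip·in.
Critical point at (x, y) = (2.5, 6.25) from centroid. f_tx = M·y/J = 1.886 kip/in; f_ty = M·x/J = 0.7542 kip/in.
Resultant f_max = √[f_tx² + (f_v + f_ty)²] = √[1.886² + (0.612 + 0.7542)²] = 2.329 kip/in.
Capacity per unit length: r_n/Ω = (1/2.0) × 0.6 × 90 × (0.707 × 0.3125) = 5.965 kip/in.
2.329 ≤ 5.965 → adequate.

f_max ≈ 2.33 kip/in; adequate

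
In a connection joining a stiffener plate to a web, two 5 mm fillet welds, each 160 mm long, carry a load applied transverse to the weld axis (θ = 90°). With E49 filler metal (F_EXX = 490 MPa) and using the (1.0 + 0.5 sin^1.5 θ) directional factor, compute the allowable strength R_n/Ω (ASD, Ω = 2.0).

R_n/Ω ≈ 249 kN

t_e = 0.707 × 5 = 3.535 mm; A_we = 3.535 × 320 = 1131 mm².
Directional factor: 1.0 + 0.5 sin^1.5(90°) = 1.5.
F_nw = 0.6 × 490 × 1.5 = 441 MPa.
R_n/Ω = (441 × 1131) / 2.0 × 10⁻³ = 249.4 kN.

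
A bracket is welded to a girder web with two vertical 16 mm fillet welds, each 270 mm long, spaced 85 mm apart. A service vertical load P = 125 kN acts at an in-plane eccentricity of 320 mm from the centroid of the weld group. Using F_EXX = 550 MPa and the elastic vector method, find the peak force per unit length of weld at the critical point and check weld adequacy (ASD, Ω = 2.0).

f_max ≈ 1420 N/mm; adequate

Total weld length L_w = 540 mm. Treat welds as unit-width lines.
Polar moment about centroid: J = 2[d³/12 + d(b/2)²] = 2[270³/12 + 270×42.5²] = 4256000 mm³.
Direct shear f_v = P/L_w = 125×10³ / 540 = 231.5 N/mm (vertical).
Torsion M = P·e = 125×10³ × 320 = 40000000 N·mm.
Critical point at (x, y) = (42.5, 135) from centroid. f_tx = M·y/J = 1269 N/mm; f_ty = M·x/J = 399.4 N/mm.
Resultant f_max = √[f_tx² + (f_v + f_ty)²] = √[1269² + (231.5 + 399.4)²] = 1417 N/mm.
Capacity per unit length: r_n/Ω = (1/2.0) × 0.6 × 550 × (0.707 × 16) = 1866 N/mm.
1417 ≤ 1866 → adequate.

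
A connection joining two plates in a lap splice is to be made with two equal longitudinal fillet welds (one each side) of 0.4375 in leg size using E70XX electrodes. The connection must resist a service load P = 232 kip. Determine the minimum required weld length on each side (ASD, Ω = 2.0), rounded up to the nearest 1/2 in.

E70XX → F_EXX = 70 ksi.
Throat t_e = 0.707 × 0.4375 = 0.3093 in.
r_n/Ω = (0.6 × 70 × 0.3093) / 2.0 = 6.496 kip/in.
L_req = P / (r_n/Ω) = 232 / 6.496 = 35.72 in total.
Per side: 35.72 / 2 = 17.86 in.
Round up → use L = 18 in on each side.

L = 18 in on each side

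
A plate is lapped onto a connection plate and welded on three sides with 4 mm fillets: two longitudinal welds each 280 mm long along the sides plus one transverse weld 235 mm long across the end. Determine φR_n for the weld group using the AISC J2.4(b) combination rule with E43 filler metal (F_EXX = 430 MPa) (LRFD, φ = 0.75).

t_e = 0.707 × 4 = 2.828 mm.
R_nwl = 0.6 × 430 × 2.828 × 560 × 10⁻³ = 408.6 kN (longitudinal, 2 welds).
R_nwt = 0.6 × 430 × 2.828 × 235 × 10⁻³ = 171.5 kN (transverse, base value).
(i) R_nwl + R_nwt = 580.1 kN; (ii) 0.85 R_nwl + 1.5 R_nwt = 604.5 kN.
R_n = max = 604.5 kN [governs: (ii)]; φR_n = 453.4 kN.

φR_n ≈ 453 kN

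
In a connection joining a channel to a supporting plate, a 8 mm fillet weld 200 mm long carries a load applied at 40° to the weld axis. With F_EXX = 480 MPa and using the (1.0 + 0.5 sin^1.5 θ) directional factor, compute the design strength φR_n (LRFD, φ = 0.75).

φR_n ≈ 307 kN

t_e = 0.707 × 8 = 5.656 mm; A_we = 5.656 × 200 = 1131 mm².
Directional factor: 1.0 + 0.5 sin^1.5(40°) = 1.258.
F_nw = 0.6 × 480 × 1.258 = 362.2 MPa.
φR_n = 0.75 × 362.2 × 1131 × 10⁻³ = 307.3 kN.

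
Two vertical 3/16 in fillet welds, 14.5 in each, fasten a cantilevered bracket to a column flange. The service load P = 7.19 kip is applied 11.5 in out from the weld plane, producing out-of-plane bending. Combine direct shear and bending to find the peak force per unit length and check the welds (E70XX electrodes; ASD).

E70XX → F_EXX = 70 ksi.
L_w = 2 × 14.5 = 29 in; section modulus (unit throat) S = 2 × L²/6 = 70.08 in².
Direct shear f_v = P/L_w = 7.19/29 = 0.2479 kip/in.
Moment M = P × e = 7.19 × 11.5 = 82.685 kip·in; bending f_b = M/S = 1.18 kip/in.
f_max = √(f_v² + f_b²) = √(0.2479² + 1.18²) = 1.206 kip/in.
r_n/Ω = (1/2.0) × 0.6 × 70 × (0.707 × 0.1875) = 2.784 kip/in → adequate.

f_max ≈ 1.21 kip/in; adequate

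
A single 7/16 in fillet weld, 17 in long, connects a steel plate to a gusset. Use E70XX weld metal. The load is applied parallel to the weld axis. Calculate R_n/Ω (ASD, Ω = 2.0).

R_n/Ω ≈ 110 kip

E70XX → F_EXX = 70 ksi.
Effective throat t_e = 0.707 × 0.4375 = 0.3093 in.
Total length L = 17 in; A_we = 0.3093 × 17 = 5.258 in².
F_nw = 0.6 F_EXX = 0.6 × 70 = 42 ksi.
R_n = 42 × 5.258 = 220.8 kip; R_n/Ω = 220.8/2.0 = 110.4 kip.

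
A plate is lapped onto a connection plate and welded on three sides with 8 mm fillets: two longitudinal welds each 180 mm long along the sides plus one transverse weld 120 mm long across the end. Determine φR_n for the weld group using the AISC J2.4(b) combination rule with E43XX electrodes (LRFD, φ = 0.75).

φR_n ≈ 532 kN

E43XX → F_EXX = 430 MPa.
t_e = 0.707 × 8 = 5.656 mm.
R_nwl = 0.6 × 430 × 5.656 × 360 × 10⁻³ = 525.3 kN (longitudinal, 2 welds).
R_nwt = 0.6 × 430 × 5.656 × 120 × 10⁻³ = 175.1 kN (transverse, base value).
(i) R_nwl + R_nwt = 700.4 kN; (ii) 0.85 R_nwl + 1.5 R_nwt = 709.2 kN.
R_n = max = 709.2 kN [governs: (ii)]; φR_n = 531.9 kN.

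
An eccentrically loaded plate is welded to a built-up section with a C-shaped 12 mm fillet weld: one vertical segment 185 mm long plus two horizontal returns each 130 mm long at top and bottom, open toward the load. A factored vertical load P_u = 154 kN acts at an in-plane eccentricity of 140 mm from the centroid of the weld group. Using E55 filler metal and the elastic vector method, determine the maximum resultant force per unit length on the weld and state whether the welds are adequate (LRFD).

f_max ≈ 1060 N/mm; adequate

E55XX → F_EXX = 550 MPa.
Total weld length L_w = 445 mm. Treat welds as unit-width lines.
Centroid: x̄ = 2×130×65 / 445 = 37.98 mm from the vertical weld.
Polar moment about centroid: J = I_x + I_y = [185³/12 + 2×130×92.5²] + [185×37.98² + 2(130³/12 + 130×27.02²)] = 3575000 mm³.
Direct shear f_v = P/L_w = 154×10³ / 445 = 346.1 N/mm (vertical).
Torsion M = P·e = 154×10³ × 140 = 21560000 N·mm.
Critical point at (x, y) = (92.02, 92.5) from centroid. f_tx = M·y/J = 557.8 N/mm; f_ty = M·x/J = 554.9 N/mm.
Resultant f_max = √[f_tx² + (f_v + f_ty)²] = √[557.8² + (346.1 + 554.9)²] = 1060 N/mm.
Capacity per unit length: φr_n = 0.75 × 0.6 × 550 × (0.707 × 12) = 2100 N/mm.
1060 ≤ 2100 → adequate.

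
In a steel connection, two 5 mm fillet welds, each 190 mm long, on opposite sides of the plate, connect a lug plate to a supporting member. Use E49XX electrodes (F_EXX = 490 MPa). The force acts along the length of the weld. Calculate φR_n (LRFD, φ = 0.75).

φR_n ≈ 296 kN

Effective throat t_e = 0.707 × 5 = 3.535 mm.
Total length L = 380 mm; A_we = 3.535 × 380 = 1343 mm².
F_nw = 0.6 F_EXX = 0.6 × 490 = 294 MPa.
φR_n = 0.75 × 294 × 1343 × 10⁻³ = 296.2 kN.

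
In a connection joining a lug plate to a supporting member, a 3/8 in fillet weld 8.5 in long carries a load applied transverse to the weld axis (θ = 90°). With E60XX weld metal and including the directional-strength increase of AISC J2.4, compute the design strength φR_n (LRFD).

E60XX → F_EXX = 60 ksi.
t_e = 0.707 × 0.375 = 0.2651 in; A_we = 0.2651 × 8.5 = 2.254 in².
Directional factor: 1.0 + 0.5 sin^1.5(90°) = 1.5.
F_nw = 0.6 × 60 × 1.5 = 54 ksi.
φR_n = 0.75 × 54 × 2.254 = 91.27 kip.

φR_n ≈ 91.3 kip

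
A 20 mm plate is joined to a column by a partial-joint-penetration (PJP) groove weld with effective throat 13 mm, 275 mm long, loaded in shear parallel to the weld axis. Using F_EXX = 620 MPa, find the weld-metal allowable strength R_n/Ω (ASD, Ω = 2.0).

R_n/Ω ≈ 665 kN

Effective throat (given) t_e = 13 mm.
A_we = 13 × 275 = 3575 mm².
F_nw = 0.6 F_EXX = 372 MPa.
R_n/Ω = (372 × 3575) / 2.0 × 10⁻³ = 665 kN.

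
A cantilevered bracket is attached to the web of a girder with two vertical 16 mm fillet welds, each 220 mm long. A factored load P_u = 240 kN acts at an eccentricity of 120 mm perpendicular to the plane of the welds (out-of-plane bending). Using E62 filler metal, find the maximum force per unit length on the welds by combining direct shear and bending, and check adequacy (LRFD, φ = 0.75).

E62XX → F_EXX = 620 MPa.
L_w = 2 × 220 = 440 mm; section modulus (unit throat) S = 2 × L²/6 = 16130 mm².
Direct shear f_v = P/L_w = 240×10³/440 = 545.5 N/mm.
Moment M = P × e = 240×10³ × 120 = 28800000 N·mm; bending f_b = M/S = 1785 N/mm.
f_max = √(f_v² + f_b²) = √(545.5² + 1785²) = 1867 N/mm.
φr_n = 0.75 × 0.6 × 620 × (0.707 × 16) = 3156 N/mm → adequate.

f_max ≈ 1870 N/mm; adequate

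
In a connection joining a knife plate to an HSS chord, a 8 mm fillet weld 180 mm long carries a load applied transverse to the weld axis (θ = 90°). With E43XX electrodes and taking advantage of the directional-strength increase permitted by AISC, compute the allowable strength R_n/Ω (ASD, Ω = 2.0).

R_n/Ω ≈ 197 kN

E43XX → F_EXX = 430 MPa.
t_e = 0.707 × 8 = 5.656 mm; A_we = 5.656 × 180 = 1018 mm².
Directional factor: 1.0 + 0.5 sin^1.5(90°) = 1.5.
F_nw = 0.6 × 430 × 1.5 = 387 MPa.
R_n/Ω = (387 × 1018) / 2.0 × 10⁻³ = 197 kN.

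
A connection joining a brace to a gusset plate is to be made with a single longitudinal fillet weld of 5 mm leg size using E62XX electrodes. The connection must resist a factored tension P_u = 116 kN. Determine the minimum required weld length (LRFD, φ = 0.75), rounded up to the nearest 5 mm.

E62XX → F_EXX = 620 MPa.
Throat t_e = 0.707 × 5 = 3.535 mm.
φr_n = 0.75 × 0.6 × 620 × 3.535 × 10⁻³ = 0.9863 kN/mm.
L_req = P_u / φr_n = 116 / 0.9863 = 117.6 mm total.
Round up → use L = 120 mm.

L = 120 mm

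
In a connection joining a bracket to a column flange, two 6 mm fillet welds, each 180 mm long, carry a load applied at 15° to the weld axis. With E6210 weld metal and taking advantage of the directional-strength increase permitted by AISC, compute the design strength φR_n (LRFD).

φR_n ≈ 454 kN

E62XX → F_EXX = 620 MPa.
t_e = 0.707 × 6 = 4.242 mm; A_we = 4.242 × 360 = 1527 mm².
Directional factor: 1.0 + 0.5 sin^1.5(15°) = 1.066.
F_nw = 0.6 × 620 × 1.066 = 396.5 MPa.
φR_n = 0.75 × 396.5 × 1527 × 10⁻³ = 454.1 kN.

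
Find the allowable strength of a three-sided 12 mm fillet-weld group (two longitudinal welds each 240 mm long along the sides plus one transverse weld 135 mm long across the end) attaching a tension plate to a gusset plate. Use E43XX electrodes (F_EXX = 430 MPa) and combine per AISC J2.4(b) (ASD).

R_n/Ω ≈ 673 kN

t_e = 0.707 × 12 = 8.484 mm.
R_nwl = 0.6 × 430 × 8.484 × 480 × 10⁻³ = 1051 kN (longitudinal, 2 welds).
R_nwt = 0.6 × 430 × 8.484 × 135 × 10⁻³ = 295.5 kN (transverse, base value).
(i) R_nwl + R_nwt = 1346 kN; (ii) 0.85 R_nwl + 1.5 R_nwt = 1336 kN.
R_n = max = 1346 kN [governs: (i)]; R_n/Ω = 673.1 kN.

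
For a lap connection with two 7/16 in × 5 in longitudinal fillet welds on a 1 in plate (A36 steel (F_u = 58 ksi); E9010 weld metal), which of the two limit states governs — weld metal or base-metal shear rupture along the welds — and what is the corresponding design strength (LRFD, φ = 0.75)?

φR_n ≈ 125 kips (weld metal governs)

E90XX → F_EXX = 90 ksi.
t_e = 0.707 × 0.4375 = 0.3093 in; L = 10 in.
Weld metal: φR_n = 0.75 × 0.6 × 90 × 0.3093 × 10 = 125.3 kips.
Base metal (shear rupture): φR_n = 0.75 × 0.6 × 58 × 1 × 10 = 261 kips.
Governing: weld metal.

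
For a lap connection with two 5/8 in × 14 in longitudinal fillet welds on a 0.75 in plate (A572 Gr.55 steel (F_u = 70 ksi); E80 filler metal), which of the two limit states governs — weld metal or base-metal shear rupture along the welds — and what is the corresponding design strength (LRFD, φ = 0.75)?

E80XX → F_EXX = 80 ksi.
t_e = 0.707 × 0.625 = 0.4419 in; L = 28 in.
Weld metal: φR_n = 0.75 × 0.6 × 80 × 0.4419 × 28 = 445.4 kip.
Base metal (shear rupture): φR_n = 0.75 × 0.6 × 70 × 0.75 × 28 = 661.5 kip.
Governing: weld metal.

φR_n ≈ 445 kip (weld metal governs)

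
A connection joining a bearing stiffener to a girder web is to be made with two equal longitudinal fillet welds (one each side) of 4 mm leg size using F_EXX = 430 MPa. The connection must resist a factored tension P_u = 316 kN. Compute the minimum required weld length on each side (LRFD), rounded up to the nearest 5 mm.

Throat t_e = 0.707 × 4 = 2.828 mm.
φr_n = 0.75 × 0.6 × 430 × 2.828 × 10⁻³ = 0.5472 kN/mm.
L_req = P_u / φr_n = 316 / 0.5472 = 577.5 mm total.
Per side: 577.5 / 2 = 288.7 mm.
Round up → use L = 290 mm on each side.

L = 290 mm on each side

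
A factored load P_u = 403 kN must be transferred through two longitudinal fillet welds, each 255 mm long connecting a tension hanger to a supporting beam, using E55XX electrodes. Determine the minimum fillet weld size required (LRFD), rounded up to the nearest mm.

w = 5 mm

E55XX → F_EXX = 550 MPa.
Total weld length L = 510 mm.
Required throat t_e = P_u / (φ × 0.6 F_EXX × L) = 403 / (0.75 × 0.6 × 550 × 510 × 10⁻³) = 3.193 mm.
Required leg w = t_e / 0.707 = 4.516 mm → use 5 mm.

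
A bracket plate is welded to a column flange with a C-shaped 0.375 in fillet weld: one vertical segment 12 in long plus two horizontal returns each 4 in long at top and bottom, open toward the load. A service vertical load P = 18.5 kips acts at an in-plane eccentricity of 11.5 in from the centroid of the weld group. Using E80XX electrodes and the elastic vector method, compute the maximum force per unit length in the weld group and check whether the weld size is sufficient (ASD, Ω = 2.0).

E80XX → F_EXX = 80 ksi.
Total weld length L_w = 20 in. Treat welds as unit-width lines.
Centroid: x̄ = 2×4×2 / 20 = 0.8 in from the vertical weld.
Polar moment about centroid: J = I_x + I_y = [12³/12 + 2×4×6²] + [12×0.8² + 2(4³/12 + 4×1.2²)] = 461.9 in³.
Direct shear f_v = P/L_w = 18.5 / 20 = 0.925 kip/in (vertical).
Torsion M = P·e = 18.5 × 11.5 = 212.75 kip·in.
Critical point at (x, y) = (3.2, 6) from centroid. f_tx = M·y/J = 2.764 kip/in; f_ty = M·x/J = 1.474 kip/in.
Resultant f_max = √[f_tx² + (f_v + f_ty)²] = √[2.764² + (0.925 + 1.474)²] = 3.66 kip/in.
Capacity per unit length: r_n/Ω = (1/2.0) × 0.6 × 80 × (0.707 × 0.375) = 6.363 kip/in.
3.66 ≤ 6.363 → adequate.

f_max ≈ 3.66 kip/in; adequate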